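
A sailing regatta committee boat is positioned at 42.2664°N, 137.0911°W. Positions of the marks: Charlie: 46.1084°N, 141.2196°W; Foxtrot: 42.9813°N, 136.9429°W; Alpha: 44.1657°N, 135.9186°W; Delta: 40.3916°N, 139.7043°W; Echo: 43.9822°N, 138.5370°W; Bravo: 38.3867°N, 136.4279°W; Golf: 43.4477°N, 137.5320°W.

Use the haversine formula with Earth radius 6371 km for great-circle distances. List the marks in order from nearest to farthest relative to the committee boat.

Foxtrot, Golf, Echo, Alpha, Delta, Bravo, Charlie

Distances from the committee boat:
Foxtrot 42.9813°N, 136.9429°W: 80.4 km
Golf 43.4477°N, 137.5320°W: 136.2 km
Echo 43.9822°N, 138.5370°W: 224.0 km
Alpha 44.1657°N, 135.9186°W: 231.6 km
Delta 40.3916°N, 139.7043°W: 301.7 km
Bravo 38.3867°N, 136.4279°W: 435.0 km
Charlie 46.1084°N, 141.2196°W: 539.2 km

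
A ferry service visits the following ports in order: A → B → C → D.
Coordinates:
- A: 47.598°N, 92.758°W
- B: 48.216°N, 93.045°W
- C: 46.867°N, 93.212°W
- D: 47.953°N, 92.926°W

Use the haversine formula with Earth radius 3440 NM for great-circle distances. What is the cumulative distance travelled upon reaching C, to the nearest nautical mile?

Leg distances:
A→B: 38.9 NM  (cumulative 38.9 NM)
B→C: 81.3 NM  (cumulative 120.1 NM)
Cumulative distance at C ≈ 120 NM.

120 NM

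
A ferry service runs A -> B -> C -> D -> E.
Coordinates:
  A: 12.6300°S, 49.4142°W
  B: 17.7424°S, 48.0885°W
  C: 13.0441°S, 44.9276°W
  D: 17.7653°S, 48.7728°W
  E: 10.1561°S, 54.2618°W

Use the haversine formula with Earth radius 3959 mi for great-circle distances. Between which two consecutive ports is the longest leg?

Leg distances:
A→B: 364.1 mi
B→C: 386.9 mi
C→D: 414.7 mi
D→E: 641.6 mi
The longest leg is D–E at 641.6 mi.

D–E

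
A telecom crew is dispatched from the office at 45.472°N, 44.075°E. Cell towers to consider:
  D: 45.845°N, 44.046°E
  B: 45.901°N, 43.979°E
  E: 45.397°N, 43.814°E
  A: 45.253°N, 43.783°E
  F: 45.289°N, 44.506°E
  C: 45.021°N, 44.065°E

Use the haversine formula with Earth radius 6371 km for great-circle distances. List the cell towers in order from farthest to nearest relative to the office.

C, B, D, F, A, E

Distance from the office at 45.472°N, 44.075°E to each:
C 45.021°N, 44.065°E: 50.2 km
B 45.901°N, 43.979°E: 48.3 km
D 45.845°N, 44.046°E: 41.5 km
F 45.289°N, 44.506°E: 39.3 km
A 45.253°N, 43.783°E: 33.4 km
E 45.397°N, 43.814°E: 22.0 km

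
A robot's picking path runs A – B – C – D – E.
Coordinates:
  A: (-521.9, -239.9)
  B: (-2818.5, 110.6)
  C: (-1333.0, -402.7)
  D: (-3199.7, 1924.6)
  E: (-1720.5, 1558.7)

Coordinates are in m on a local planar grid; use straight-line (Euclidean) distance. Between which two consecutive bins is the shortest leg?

Leg distances:
A→B: 2323.2 m
B→C: 1571.7 m
C→D: 2983.4 m
D→E: 1523.8 m
The shortest leg is D–E at 1523.8 m.

D–E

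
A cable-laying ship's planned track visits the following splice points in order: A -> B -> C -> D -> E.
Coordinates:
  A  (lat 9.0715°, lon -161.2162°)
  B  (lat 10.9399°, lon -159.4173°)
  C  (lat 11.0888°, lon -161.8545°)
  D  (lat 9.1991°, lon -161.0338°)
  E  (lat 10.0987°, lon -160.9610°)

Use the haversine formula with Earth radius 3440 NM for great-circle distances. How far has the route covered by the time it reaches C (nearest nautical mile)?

298 NM

Leg distances:
A→B: 154.6 NM  (cumulative 154.6 NM)
B→C: 143.9 NM  (cumulative 298.5 NM)
Cumulative distance at C ≈ 298 NM.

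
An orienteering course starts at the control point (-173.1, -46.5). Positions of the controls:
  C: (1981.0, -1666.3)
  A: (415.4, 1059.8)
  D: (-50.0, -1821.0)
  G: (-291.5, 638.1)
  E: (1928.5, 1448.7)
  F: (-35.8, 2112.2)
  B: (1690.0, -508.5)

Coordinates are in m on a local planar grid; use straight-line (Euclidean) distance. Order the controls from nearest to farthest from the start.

Distance from the start at (-173.1, -46.5) to each:
G (-291.5, 638.1): 694.8 m
A (415.4, 1059.8): 1253.1 m
D (-50.0, -1821.0): 1778.8 m
B (1690.0, -508.5): 1919.5 m
F (-35.8, 2112.2): 2163.1 m
E (1928.5, 1448.7): 2579.2 m
C (1981.0, -1666.3): 2695.2 m

G, A, D, B, F, E, C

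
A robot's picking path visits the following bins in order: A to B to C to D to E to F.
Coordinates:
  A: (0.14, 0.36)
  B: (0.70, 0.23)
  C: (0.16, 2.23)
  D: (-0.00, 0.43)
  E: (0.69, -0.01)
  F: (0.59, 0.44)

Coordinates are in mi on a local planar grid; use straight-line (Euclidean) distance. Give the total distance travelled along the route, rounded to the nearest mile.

Leg distances:
A→B: 0.6 mi  (cumulative 0.6 mi)
B→C: 2.1 mi  (cumulative 2.6 mi)
C→D: 1.8 mi  (cumulative 4.5 mi)
D→E: 0.8 mi  (cumulative 5.3 mi)
E→F: 0.5 mi  (cumulative 5.7 mi)
Total route length ≈ 6 mi.

6 mi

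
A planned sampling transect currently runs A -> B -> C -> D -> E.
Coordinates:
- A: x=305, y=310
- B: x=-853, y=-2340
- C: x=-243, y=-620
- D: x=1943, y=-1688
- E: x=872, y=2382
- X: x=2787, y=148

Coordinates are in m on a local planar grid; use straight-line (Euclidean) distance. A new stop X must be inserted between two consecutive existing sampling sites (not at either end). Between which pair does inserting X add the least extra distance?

between D and E

Added distance for inserting X between each consecutive pair:
A–B: 4004.4 m
B–C: 5709.9 m
C–D: 2713.6 m
D–E: 754.6 m
Smallest added distance is 754.6 m, inserting between D and E.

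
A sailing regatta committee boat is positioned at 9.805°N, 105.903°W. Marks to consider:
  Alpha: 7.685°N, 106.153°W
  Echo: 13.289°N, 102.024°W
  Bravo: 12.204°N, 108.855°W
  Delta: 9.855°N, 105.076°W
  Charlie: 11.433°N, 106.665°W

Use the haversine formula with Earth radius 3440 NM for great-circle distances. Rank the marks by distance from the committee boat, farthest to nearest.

Distance from the committee boat at 9.805°N, 105.903°W to each:
Echo 13.289°N, 102.024°W: 309.5 NM
Bravo 12.204°N, 108.855°W: 225.9 NM
Alpha 7.685°N, 106.153°W: 128.1 NM
Charlie 11.433°N, 106.665°W: 107.6 NM
Delta 9.855°N, 105.076°W: 49.0 NM

Echo, Bravo, Alpha, Charlie, Delta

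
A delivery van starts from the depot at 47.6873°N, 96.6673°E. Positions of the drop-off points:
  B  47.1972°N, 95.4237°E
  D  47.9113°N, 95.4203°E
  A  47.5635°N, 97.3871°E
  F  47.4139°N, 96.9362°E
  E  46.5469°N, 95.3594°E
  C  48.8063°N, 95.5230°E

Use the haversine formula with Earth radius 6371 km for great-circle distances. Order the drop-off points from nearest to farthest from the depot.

Distance from the depot at 47.6873°N, 96.6673°E to each:
F 47.4139°N, 96.9362°E: 36.5 km
A 47.5635°N, 97.3871°E: 55.7 km
D 47.9113°N, 95.4203°E: 96.4 km
B 47.1972°N, 95.4237°E: 108.2 km
C 48.8063°N, 95.5230°E: 150.5 km
E 46.5469°N, 95.3594°E: 160.8 km

F, A, D, B, C, E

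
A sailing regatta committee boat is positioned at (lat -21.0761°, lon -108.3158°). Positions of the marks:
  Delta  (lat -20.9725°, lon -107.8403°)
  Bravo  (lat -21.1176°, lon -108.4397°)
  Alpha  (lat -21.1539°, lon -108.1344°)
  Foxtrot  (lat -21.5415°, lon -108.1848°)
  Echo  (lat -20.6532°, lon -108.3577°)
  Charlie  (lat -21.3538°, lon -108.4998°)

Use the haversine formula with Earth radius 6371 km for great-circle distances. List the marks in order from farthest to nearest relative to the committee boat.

Foxtrot, Delta, Echo, Charlie, Alpha, Bravo

Distance from the committee boat at (lat -21.0761°, lon -108.3158°) to each:
Foxtrot (lat -21.5415°, lon -108.1848°): 53.5 km
Delta (lat -20.9725°, lon -107.8403°): 50.7 km
Echo (lat -20.6532°, lon -108.3577°): 47.2 km
Charlie (lat -21.3538°, lon -108.4998°): 36.3 km
Alpha (lat -21.1539°, lon -108.1344°): 20.7 km
Bravo (lat -21.1176°, lon -108.4397°): 13.7 km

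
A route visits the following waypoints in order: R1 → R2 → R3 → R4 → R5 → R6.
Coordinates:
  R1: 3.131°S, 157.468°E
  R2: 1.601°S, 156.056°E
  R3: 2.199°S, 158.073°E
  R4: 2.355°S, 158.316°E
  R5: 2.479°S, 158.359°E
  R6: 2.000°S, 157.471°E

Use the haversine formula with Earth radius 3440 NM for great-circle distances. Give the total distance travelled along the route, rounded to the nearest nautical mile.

337 NM

Leg distances:
R1→R2: 125.0 NM  (cumulative 125.0 NM)
R2→R3: 126.2 NM  (cumulative 251.2 NM)
R3→R4: 17.3 NM  (cumulative 268.5 NM)
R4→R5: 7.9 NM  (cumulative 276.4 NM)
R5→R6: 60.5 NM  (cumulative 336.9 NM)
Total route length ≈ 337 NM.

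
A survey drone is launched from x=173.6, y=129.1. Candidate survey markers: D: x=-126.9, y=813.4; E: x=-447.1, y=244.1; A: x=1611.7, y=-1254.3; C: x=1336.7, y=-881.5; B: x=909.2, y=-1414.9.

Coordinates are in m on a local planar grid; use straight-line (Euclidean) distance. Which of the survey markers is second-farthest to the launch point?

Distance to each, sorted:
A: 1995.5 m
B: 1710.3 m
C: 1540.8 m
D: 747.4 m
E: 631.3 m
The second-farthest is B at 1710.3 m.

B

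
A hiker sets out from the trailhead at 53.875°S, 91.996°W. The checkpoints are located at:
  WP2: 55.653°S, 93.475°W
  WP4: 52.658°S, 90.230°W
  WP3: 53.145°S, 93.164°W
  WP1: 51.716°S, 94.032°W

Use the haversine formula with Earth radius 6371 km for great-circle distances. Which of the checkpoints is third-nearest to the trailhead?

Distance to each, sorted:
WP3: 112.0 km
WP4: 179.2 km
WP2: 219.3 km
WP1: 276.3 km
The third-nearest is WP2 at 219.3 km.

WP2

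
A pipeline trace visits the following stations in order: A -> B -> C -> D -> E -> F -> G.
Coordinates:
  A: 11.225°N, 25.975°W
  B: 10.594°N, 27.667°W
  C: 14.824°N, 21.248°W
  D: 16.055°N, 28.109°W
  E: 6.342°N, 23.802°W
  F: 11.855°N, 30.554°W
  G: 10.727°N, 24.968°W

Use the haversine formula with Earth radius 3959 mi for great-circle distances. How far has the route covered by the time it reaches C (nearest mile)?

Leg distances:
A→B: 122.8 mi  (cumulative 122.8 mi)
B→C: 522.0 mi  (cumulative 644.8 mi)
Cumulative distance at C ≈ 645 mi.

645 mi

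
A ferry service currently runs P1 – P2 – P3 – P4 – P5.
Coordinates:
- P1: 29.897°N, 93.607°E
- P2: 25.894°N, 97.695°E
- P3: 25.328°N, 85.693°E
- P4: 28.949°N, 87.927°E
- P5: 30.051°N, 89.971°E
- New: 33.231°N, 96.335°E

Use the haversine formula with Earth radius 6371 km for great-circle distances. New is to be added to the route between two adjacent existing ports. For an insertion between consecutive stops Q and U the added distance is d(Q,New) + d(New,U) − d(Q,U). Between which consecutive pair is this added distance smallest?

Added distance for inserting New between each consecutive pair:
P1–P2: 678.7 km
P2–P3: 975.8 km
P3–P4: 1825.8 km
P4–P5: 1396.7 km
Smallest added distance is 678.7 km, inserting between P1 and P2.

between P1 and P2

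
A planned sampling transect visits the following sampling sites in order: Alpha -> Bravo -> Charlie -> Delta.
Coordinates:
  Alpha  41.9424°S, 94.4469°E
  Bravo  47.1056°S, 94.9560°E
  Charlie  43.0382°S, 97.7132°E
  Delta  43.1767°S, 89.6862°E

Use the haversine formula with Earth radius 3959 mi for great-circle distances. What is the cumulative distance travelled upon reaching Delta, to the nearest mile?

Leg distances:
Alpha→Bravo: 357.6 mi  (cumulative 357.6 mi)
Bravo→Charlie: 311.5 mi  (cumulative 669.2 mi)
Charlie→Delta: 404.9 mi  (cumulative 1074.1 mi)
Cumulative distance at Delta ≈ 1074 mi.

1074 mi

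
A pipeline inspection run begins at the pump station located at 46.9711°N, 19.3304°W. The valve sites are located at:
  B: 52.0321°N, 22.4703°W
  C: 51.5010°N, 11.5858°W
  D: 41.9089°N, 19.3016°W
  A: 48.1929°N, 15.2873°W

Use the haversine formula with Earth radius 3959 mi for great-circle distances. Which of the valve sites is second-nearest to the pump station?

Distances from the pump station (46.9711°N, 19.3304°W):
A: 206.5 mi
D: 349.8 mi
B: 376.9 mi
C: 468.7 mi
The second-nearest is D at 349.8 mi.

D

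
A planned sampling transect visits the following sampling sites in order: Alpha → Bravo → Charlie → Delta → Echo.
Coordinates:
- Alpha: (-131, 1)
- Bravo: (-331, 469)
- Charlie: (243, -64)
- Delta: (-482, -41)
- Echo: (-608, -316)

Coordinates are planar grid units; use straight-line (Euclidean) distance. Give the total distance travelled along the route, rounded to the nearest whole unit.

Leg distances:
Alpha→Bravo: 508.9  (cumulative 508.9)
Bravo→Charlie: 783.3  (cumulative 1292.2)
Charlie→Delta: 725.4  (cumulative 2017.6)
Delta→Echo: 302.5  (cumulative 2320.1)
Total route length ≈ 2320.

2320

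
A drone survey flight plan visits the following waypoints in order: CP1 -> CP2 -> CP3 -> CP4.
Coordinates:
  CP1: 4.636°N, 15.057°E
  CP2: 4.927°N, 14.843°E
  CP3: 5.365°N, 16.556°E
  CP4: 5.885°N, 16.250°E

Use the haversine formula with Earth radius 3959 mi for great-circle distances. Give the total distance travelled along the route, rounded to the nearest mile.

188 mi

Leg distances:
CP1→CP2: 24.9 mi  (cumulative 24.9 mi)
CP2→CP3: 121.7 mi  (cumulative 146.6 mi)
CP3→CP4: 41.6 mi  (cumulative 188.3 mi)
Total route length ≈ 188 mi.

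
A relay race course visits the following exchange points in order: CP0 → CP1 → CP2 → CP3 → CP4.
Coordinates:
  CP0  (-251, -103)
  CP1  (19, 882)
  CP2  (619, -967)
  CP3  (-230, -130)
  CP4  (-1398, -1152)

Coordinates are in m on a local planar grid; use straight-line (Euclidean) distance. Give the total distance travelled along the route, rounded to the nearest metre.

Leg distances:
CP0→CP1: 1021.3 m  (cumulative 1021.3 m)
CP1→CP2: 1943.9 m  (cumulative 2965.2 m)
CP2→CP3: 1192.2 m  (cumulative 4157.5 m)
CP3→CP4: 1552.0 m  (cumulative 5709.5 m)
Total route length ≈ 5709 m.

5709 m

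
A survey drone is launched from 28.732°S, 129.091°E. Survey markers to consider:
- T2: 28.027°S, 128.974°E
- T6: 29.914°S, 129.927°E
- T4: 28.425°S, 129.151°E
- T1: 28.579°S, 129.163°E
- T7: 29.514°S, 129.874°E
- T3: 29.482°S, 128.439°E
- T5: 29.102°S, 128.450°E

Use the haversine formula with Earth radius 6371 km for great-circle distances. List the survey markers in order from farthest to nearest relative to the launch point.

T6, T7, T3, T2, T5, T4, T1

Distance from the launch point at 28.732°S, 129.091°E to each:
T6 29.914°S, 129.927°E: 154.4 km
T7 29.514°S, 129.874°E: 115.5 km
T3 29.482°S, 128.439°E: 104.7 km
T2 28.027°S, 128.974°E: 79.2 km
T5 29.102°S, 128.450°E: 74.7 km
T4 28.425°S, 129.151°E: 34.6 km
T1 28.579°S, 129.163°E: 18.4 km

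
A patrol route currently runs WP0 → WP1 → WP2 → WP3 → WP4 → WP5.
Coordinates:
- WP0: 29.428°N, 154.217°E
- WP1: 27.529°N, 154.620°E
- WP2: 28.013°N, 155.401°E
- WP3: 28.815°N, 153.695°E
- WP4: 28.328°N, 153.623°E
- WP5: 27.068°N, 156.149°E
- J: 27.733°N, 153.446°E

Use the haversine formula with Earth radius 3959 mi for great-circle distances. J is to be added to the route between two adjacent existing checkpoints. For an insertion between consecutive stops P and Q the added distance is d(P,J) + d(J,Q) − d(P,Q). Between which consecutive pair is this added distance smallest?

Added distance for inserting J between each consecutive pair:
WP0–WP1: 65.9 mi
WP1–WP2: 135.9 mi
WP2–WP3: 79.7 mi
WP3–WP4: 84.9 mi
WP4–WP5: 37.2 mi
Smallest added distance is 37.2 mi, inserting between WP4 and WP5.

between WP4 and WP5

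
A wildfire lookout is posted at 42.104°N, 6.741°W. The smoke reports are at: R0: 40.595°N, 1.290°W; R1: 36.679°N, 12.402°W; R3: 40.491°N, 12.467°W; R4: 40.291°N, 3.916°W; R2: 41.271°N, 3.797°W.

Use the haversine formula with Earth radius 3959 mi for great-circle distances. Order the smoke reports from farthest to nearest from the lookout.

Distances from the lookout:
R1 36.679°N, 12.402°W: 481.3 mi
R3 40.491°N, 12.467°W: 317.4 mi
R0 40.595°N, 1.290°W: 301.3 mi
R4 40.291°N, 3.916°W: 193.0 mi
R2 41.271°N, 3.797°W: 162.4 mi

R1, R3, R0, R4, R2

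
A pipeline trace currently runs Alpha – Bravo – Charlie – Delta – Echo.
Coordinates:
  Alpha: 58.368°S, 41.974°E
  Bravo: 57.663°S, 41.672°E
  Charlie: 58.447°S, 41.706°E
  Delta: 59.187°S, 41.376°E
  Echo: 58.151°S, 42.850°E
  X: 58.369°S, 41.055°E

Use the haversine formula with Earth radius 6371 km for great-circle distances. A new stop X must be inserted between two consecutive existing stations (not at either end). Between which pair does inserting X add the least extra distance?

Added distance for inserting X between each consecutive pair:
Alpha–Bravo: 59.7 km
Bravo–Charlie: 38.2 km
Charlie–Delta: 47.3 km
Delta–Echo: 57.3 km
Smallest added distance is 38.2 km, inserting between Bravo and Charlie.

between Bravo and Charlie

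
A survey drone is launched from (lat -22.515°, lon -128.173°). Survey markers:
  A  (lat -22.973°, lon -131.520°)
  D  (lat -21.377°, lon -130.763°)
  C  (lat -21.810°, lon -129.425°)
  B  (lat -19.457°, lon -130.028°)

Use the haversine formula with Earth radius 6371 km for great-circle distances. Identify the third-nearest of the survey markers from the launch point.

A

Distances from the launch point ((lat -22.515°, lon -128.173°)):
C: 150.9 km
D: 295.6 km
A: 347.0 km
B: 390.8 km
The third-nearest is A at 347.0 km.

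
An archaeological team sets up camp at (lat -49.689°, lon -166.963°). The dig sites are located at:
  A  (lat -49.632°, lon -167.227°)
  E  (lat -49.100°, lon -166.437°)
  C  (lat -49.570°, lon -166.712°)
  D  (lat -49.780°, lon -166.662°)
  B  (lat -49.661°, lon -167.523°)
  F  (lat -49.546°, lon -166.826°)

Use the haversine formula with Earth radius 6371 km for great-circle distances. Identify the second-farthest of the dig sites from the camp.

B

Distances from the camp ((lat -49.689°, lon -166.963°)):
E: 75.8 km
B: 40.4 km
D: 23.9 km
C: 22.4 km
A: 20.0 km
F: 18.7 km
The second-farthest is B at 40.4 km.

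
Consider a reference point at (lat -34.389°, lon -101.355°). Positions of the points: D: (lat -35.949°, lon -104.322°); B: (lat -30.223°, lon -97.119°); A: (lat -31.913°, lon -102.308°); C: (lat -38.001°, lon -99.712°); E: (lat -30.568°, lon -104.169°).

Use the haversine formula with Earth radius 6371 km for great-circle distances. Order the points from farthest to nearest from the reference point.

B, E, C, D, A

Distances from the reference point:
B (lat -30.223°, lon -97.119°): 610.7 km
E (lat -30.568°, lon -104.169°): 500.1 km
C (lat -38.001°, lon -99.712°): 427.8 km
D (lat -35.949°, lon -104.322°): 320.6 km
A (lat -31.913°, lon -102.308°): 289.3 km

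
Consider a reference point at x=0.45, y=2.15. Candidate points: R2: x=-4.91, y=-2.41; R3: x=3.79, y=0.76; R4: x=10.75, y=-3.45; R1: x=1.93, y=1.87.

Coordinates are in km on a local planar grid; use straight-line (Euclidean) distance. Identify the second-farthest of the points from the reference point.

Distances from the reference point (x=0.45, y=2.15):
R4: 11.7 km
R2: 7.0 km
R3: 3.6 km
R1: 1.5 km
The second-farthest is R2 at 7.0 km.

R2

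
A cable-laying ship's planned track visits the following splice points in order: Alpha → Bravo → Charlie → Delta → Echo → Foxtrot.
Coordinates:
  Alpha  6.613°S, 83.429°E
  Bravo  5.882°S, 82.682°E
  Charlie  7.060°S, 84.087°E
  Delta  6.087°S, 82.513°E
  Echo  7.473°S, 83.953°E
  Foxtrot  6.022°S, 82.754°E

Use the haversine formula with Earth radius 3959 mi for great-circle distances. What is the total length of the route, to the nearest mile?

Leg distances:
Alpha→Bravo: 72.0 mi  (cumulative 72.0 mi)
Bravo→Charlie: 126.2 mi  (cumulative 198.2 mi)
Charlie→Delta: 127.3 mi  (cumulative 325.5 mi)
Delta→Echo: 137.6 mi  (cumulative 463.1 mi)
Echo→Foxtrot: 129.7 mi  (cumulative 592.8 mi)
Total route length ≈ 593 mi.

593 mi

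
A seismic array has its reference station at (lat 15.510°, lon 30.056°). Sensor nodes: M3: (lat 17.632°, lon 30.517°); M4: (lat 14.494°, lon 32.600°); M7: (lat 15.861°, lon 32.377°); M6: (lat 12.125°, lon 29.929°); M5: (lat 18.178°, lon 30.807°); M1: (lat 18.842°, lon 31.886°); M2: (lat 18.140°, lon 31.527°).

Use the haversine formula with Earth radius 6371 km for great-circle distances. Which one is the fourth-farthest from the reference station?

Distance to each, sorted:
M1: 418.4 km
M6: 376.6 km
M2: 331.7 km
M5: 307.2 km
M4: 295.7 km
M7: 251.5 km
M3: 241.0 km
The fourth-farthest is M5 at 307.2 km.

M5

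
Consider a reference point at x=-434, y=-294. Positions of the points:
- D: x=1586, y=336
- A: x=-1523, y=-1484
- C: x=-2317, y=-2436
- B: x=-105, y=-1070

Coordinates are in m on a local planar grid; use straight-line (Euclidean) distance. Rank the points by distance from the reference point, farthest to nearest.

Computing each straight-line distance from x=-434, y=-294:
C x=-2317, y=-2436: 2852.0 m
D x=1586, y=336: 2116.0 m
A x=-1523, y=-1484: 1613.1 m
B x=-105, y=-1070: 842.9 m

C, D, A, B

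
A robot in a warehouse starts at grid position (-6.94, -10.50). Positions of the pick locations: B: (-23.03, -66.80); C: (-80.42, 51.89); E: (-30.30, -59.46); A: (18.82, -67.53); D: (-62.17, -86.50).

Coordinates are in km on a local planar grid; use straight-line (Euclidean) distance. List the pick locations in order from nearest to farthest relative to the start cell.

E, B, A, D, C

Computing each straight-line distance from (-6.94, -10.50):
E (-30.30, -59.46): 54.2 km
B (-23.03, -66.80): 58.6 km
A (18.82, -67.53): 62.6 km
D (-62.17, -86.50): 93.9 km
C (-80.42, 51.89): 96.4 km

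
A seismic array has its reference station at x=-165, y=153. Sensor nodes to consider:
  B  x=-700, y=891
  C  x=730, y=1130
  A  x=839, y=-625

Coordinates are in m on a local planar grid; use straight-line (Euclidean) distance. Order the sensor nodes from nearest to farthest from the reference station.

B, A, C

Distances from the reference station:
B x=-700, y=891: 911.5 m
A x=839, y=-625: 1270.2 m
C x=730, y=1130: 1325.0 m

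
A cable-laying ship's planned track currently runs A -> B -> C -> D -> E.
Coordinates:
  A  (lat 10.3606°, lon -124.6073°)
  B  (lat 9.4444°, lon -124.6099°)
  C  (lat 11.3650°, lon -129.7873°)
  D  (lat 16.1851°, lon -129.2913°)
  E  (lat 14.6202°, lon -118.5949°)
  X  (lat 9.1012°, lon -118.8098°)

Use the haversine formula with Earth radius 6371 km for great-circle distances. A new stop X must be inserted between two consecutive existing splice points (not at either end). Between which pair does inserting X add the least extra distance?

between D and E

Added distance for inserting X between each consecutive pair:
A–B: 1186.4 km
B–C: 1259.7 km
C–D: 2071.2 km
D–E: 837.1 km
Smallest added distance is 837.1 km, inserting between D and E.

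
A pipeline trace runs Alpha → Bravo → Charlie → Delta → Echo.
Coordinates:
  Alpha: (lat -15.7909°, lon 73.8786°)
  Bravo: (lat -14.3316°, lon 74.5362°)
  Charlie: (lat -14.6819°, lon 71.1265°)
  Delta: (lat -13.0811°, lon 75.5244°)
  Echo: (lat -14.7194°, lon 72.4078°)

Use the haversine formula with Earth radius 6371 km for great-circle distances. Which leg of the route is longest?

Leg distances:
Alpha→Bravo: 177.0 km
Bravo→Charlie: 369.1 km
Charlie→Delta: 507.0 km
Delta→Echo: 382.5 km
The longest leg is Charlie–Delta at 507.0 km.

Charlie–Delta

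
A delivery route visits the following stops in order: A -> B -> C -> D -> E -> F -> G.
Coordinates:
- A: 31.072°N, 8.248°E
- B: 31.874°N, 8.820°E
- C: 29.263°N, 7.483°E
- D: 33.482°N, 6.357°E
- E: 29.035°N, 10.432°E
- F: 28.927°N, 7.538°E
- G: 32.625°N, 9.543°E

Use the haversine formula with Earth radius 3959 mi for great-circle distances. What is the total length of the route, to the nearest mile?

Leg distances:
A→B: 64.9 mi  (cumulative 64.9 mi)
B→C: 197.2 mi  (cumulative 262.0 mi)
C→D: 299.0 mi  (cumulative 561.0 mi)
D→E: 390.2 mi  (cumulative 951.3 mi)
E→F: 175.1 mi  (cumulative 1126.3 mi)
F→G: 281.9 mi  (cumulative 1408.2 mi)
Total route length ≈ 1408 mi.

1408 mi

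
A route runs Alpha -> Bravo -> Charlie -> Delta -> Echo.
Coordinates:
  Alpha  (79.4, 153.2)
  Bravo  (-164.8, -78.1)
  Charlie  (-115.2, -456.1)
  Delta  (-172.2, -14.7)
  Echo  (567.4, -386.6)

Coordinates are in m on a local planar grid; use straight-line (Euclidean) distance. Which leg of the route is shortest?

Leg distances:
Alpha→Bravo: 336.4 m
Bravo→Charlie: 381.2 m
Charlie→Delta: 445.1 m
Delta→Echo: 827.8 m
The shortest leg is Alpha–Bravo at 336.4 m.

Alpha–Bravo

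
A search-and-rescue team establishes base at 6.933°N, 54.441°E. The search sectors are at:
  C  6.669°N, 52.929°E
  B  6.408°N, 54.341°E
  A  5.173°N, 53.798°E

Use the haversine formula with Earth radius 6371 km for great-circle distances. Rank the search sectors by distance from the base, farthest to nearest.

Distances from the base:
A 5.173°N, 53.798°E: 208.2 km
C 6.669°N, 52.929°E: 169.5 km
B 6.408°N, 54.341°E: 59.4 km

A, C, B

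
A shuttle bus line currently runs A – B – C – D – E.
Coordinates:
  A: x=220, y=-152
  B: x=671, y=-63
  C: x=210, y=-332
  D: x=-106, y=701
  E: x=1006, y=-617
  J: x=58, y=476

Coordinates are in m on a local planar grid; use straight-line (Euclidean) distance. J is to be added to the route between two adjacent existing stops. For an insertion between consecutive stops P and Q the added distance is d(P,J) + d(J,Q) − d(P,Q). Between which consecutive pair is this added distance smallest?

between D and E

Added distance for inserting J between each consecutive pair:
A–B: 1005.1 m
B–C: 1104.7 m
C–D: 20.3 m
D–E: 0.8 m
Smallest added distance is 0.8 m, inserting between D and E.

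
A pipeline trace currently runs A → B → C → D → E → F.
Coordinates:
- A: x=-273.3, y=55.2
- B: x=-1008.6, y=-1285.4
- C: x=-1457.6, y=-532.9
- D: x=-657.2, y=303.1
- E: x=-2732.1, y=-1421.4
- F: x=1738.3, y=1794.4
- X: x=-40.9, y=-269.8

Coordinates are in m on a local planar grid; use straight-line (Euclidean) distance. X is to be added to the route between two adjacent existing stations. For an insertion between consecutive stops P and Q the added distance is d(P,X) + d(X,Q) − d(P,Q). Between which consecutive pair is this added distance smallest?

between E and F

Added distance for inserting X between each consecutive pair:
A–B: 273.3 m
B–C: 1967.5 m
C–D: 1125.0 m
D–E: 1070.7 m
E–F: 145.5 m
Smallest added distance is 145.5 m, inserting between E and F.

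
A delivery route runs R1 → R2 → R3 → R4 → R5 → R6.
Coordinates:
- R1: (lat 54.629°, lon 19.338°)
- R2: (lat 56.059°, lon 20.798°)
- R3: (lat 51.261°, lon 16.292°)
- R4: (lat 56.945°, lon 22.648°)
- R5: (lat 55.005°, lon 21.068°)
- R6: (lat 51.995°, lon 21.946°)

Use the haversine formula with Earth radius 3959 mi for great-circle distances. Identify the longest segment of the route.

Leg distances:
R1→R2: 114.2 mi
R2→R3: 379.2 mi
R3→R4: 469.2 mi
R4→R5: 147.3 mi
R5→R6: 211.1 mi
The longest leg is R3–R4 at 469.2 mi.

R3–R4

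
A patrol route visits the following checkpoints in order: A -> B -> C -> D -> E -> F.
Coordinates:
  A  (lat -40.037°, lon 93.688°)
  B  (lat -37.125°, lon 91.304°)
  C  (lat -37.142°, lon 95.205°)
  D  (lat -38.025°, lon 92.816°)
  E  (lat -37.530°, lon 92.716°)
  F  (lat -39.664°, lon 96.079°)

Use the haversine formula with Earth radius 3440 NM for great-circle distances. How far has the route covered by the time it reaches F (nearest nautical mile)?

Leg distances:
A→B: 207.6 NM  (cumulative 207.6 NM)
B→C: 186.7 NM  (cumulative 394.3 NM)
C→D: 125.4 NM  (cumulative 519.7 NM)
D→E: 30.1 NM  (cumulative 549.8 NM)
E→F: 203.2 NM  (cumulative 753.0 NM)
Cumulative distance at F ≈ 753 NM.

753 NM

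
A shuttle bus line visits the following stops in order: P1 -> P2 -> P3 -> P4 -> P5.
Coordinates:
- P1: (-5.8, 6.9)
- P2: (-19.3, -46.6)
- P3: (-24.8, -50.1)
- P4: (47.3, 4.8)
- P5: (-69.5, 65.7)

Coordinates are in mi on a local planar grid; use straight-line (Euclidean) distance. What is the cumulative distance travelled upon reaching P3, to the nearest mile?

62 mi

Leg distances:
P1→P2: 55.2 mi  (cumulative 55.2 mi)
P2→P3: 6.5 mi  (cumulative 61.7 mi)
Cumulative distance at P3 ≈ 62 mi.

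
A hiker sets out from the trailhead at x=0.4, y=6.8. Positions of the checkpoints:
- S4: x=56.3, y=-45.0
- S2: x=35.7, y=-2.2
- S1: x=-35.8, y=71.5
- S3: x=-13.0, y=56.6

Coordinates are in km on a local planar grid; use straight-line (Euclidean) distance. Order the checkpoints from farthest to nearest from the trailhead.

Distance from the trailhead at x=0.4, y=6.8 to each:
S4 x=56.3, y=-45.0: 76.2 km
S1 x=-35.8, y=71.5: 74.1 km
S3 x=-13.0, y=56.6: 51.6 km
S2 x=35.7, y=-2.2: 36.4 km

S4, S1, S3, S2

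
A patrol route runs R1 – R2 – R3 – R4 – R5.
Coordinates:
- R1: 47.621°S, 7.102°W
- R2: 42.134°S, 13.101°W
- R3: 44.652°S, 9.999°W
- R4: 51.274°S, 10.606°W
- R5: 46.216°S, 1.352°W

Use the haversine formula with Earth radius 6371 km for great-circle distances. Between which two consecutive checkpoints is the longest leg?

Leg distances:
R1→R2: 771.3 km
R2→R3: 375.7 km
R3→R4: 737.7 km
R4→R5: 880.2 km
The longest leg is R4–R5 at 880.2 km.

R4–R5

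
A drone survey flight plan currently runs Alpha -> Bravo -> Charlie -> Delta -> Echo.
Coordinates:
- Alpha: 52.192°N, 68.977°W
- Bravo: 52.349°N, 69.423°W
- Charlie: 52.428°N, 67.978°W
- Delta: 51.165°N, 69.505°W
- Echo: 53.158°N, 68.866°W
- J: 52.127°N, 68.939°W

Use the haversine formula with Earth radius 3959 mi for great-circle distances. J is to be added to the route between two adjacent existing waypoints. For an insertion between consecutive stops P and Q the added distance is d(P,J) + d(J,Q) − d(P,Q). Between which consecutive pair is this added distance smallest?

between Delta and Echo

Added distance for inserting J between each consecutive pair:
Alpha–Bravo: 8.6 mi
Bravo–Charlie: 10.0 mi
Charlie–Delta: 7.4 mi
Delta–Echo: 1.7 mi
Smallest added distance is 1.7 mi, inserting between Delta and Echo.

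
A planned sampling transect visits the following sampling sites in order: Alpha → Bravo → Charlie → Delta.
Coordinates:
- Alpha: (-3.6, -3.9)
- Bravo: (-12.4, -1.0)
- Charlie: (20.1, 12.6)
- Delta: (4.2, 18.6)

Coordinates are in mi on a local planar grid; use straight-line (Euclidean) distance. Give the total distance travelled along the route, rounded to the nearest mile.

61 mi

Leg distances:
Alpha→Bravo: 9.3 mi  (cumulative 9.3 mi)
Bravo→Charlie: 35.2 mi  (cumulative 44.5 mi)
Charlie→Delta: 17.0 mi  (cumulative 61.5 mi)
Total route length ≈ 61 mi.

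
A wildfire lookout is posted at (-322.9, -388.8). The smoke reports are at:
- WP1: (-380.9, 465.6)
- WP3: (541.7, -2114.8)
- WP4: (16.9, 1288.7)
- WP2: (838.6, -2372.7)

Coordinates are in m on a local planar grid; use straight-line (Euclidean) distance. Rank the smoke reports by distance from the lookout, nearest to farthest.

WP1, WP4, WP3, WP2

Distances from the lookout:
WP1 (-380.9, 465.6): 856.4 m
WP4 (16.9, 1288.7): 1711.6 m
WP3 (541.7, -2114.8): 1930.4 m
WP2 (838.6, -2372.7): 2298.9 m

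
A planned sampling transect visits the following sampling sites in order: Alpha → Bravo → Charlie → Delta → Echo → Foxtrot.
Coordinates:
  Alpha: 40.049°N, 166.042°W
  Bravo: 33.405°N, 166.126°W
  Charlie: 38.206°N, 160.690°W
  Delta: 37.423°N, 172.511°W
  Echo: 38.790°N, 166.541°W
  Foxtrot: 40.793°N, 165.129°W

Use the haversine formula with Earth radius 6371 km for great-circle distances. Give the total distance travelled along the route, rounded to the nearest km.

3302 km

Leg distances:
Alpha→Bravo: 738.8 km  (cumulative 738.8 km)
Bravo→Charlie: 724.5 km  (cumulative 1463.3 km)
Charlie→Delta: 1041.3 km  (cumulative 2504.6 km)
Delta→Echo: 543.9 km  (cumulative 3048.5 km)
Echo→Foxtrot: 253.3 km  (cumulative 3301.8 km)
Total route length ≈ 3302 km.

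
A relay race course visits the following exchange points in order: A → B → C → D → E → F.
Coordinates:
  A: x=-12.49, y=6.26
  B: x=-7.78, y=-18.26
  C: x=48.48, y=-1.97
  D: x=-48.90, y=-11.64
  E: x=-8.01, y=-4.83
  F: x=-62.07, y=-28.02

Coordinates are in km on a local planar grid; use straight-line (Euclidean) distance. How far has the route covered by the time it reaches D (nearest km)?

Leg distances:
A→B: 25.0 km  (cumulative 25.0 km)
B→C: 58.6 km  (cumulative 83.5 km)
C→D: 97.9 km  (cumulative 181.4 km)
Cumulative distance at D ≈ 181 km.

181 km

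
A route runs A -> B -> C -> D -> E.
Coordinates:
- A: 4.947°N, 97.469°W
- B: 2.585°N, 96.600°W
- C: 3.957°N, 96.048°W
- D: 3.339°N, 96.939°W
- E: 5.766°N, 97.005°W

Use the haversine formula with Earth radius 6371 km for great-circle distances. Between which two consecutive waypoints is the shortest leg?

C–D

Leg distances:
A→B: 279.8 km
B→C: 164.4 km
C→D: 120.4 km
D→E: 270.0 km
The shortest leg is C–D at 120.4 km.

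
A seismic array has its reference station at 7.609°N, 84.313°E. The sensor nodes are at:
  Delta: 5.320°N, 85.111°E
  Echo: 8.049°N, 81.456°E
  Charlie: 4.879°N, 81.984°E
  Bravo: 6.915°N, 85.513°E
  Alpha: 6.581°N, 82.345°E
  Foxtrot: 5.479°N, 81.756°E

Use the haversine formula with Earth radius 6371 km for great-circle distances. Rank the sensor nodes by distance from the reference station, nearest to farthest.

Bravo, Alpha, Delta, Echo, Foxtrot, Charlie

Computing each great-circle distance from 7.609°N, 84.313°E:
Bravo 6.915°N, 85.513°E: 153.2 km
Alpha 6.581°N, 82.345°E: 245.4 km
Delta 5.320°N, 85.111°E: 269.4 km
Echo 8.049°N, 81.456°E: 318.5 km
Foxtrot 5.479°N, 81.756°E: 368.6 km
Charlie 4.879°N, 81.984°E: 398.0 km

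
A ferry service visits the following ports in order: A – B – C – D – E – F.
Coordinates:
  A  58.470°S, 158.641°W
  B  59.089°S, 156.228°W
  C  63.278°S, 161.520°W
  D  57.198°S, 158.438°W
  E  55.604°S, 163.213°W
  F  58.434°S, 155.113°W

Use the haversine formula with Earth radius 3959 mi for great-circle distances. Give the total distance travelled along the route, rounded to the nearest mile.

1443 mi

Leg distances:
A→B: 96.4 mi  (cumulative 96.4 mi)
B→C: 338.6 mi  (cumulative 435.1 mi)
C→D: 433.1 mi  (cumulative 868.1 mi)
D→E: 213.2 mi  (cumulative 1081.3 mi)
E→F: 361.7 mi  (cumulative 1443.0 mi)
Total route length ≈ 1443 mi.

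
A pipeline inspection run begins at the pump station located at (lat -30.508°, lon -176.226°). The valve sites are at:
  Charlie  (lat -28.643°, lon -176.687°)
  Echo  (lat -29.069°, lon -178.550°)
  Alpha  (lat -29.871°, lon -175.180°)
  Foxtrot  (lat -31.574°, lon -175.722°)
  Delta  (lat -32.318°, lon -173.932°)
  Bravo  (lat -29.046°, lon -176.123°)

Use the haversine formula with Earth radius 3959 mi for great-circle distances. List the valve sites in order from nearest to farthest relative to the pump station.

Distance from the pump station at (lat -30.508°, lon -176.226°) to each:
Alpha (lat -29.871°, lon -175.180°): 76.4 mi
Foxtrot (lat -31.574°, lon -175.722°): 79.5 mi
Bravo (lat -29.046°, lon -176.123°): 101.2 mi
Charlie (lat -28.643°, lon -176.687°): 131.8 mi
Echo (lat -29.069°, lon -178.550°): 171.2 mi
Delta (lat -32.318°, lon -173.932°): 184.2 mi

Alpha, Foxtrot, Bravo, Charlie, Echo, Delta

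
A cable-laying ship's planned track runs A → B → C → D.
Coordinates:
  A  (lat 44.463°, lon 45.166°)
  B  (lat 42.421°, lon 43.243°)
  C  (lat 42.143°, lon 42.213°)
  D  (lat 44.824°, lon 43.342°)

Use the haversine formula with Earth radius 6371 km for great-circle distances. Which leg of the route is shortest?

B–C

Leg distances:
A→B: 275.0 km
B→C: 90.2 km
C→D: 311.7 km
The shortest leg is B–C at 90.2 km.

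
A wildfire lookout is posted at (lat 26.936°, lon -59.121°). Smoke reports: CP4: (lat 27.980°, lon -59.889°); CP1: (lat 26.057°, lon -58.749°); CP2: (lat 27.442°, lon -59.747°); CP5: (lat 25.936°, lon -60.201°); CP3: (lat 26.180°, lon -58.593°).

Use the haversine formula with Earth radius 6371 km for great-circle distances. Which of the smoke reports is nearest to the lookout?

CP2

Distance to each, sorted:
CP2: 83.7 km
CP3: 99.1 km
CP1: 104.5 km
CP4: 138.6 km
CP5: 154.7 km
The nearest is CP2 at 83.7 km.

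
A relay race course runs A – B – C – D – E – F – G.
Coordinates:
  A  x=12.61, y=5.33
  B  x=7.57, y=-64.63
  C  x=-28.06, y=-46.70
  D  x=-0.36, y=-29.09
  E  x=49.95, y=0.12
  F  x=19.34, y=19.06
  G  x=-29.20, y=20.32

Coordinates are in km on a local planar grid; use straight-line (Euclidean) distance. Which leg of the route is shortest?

Leg distances:
A→B: 70.1 km
B→C: 39.9 km
C→D: 32.8 km
D→E: 58.2 km
E→F: 36.0 km
F→G: 48.6 km
The shortest leg is C–D at 32.8 km.

C–D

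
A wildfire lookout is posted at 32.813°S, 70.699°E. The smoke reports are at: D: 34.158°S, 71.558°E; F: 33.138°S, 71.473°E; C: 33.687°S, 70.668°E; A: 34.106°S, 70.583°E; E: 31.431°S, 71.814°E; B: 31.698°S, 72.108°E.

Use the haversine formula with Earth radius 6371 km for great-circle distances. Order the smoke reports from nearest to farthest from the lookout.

Computing each great-circle distance from 32.813°S, 70.699°E:
F 33.138°S, 71.473°E: 80.7 km
C 33.687°S, 70.668°E: 97.2 km
A 34.106°S, 70.583°E: 144.2 km
D 34.158°S, 71.558°E: 169.4 km
B 31.698°S, 72.108°E: 181.5 km
E 31.431°S, 71.814°E: 186.1 km

F, C, A, D, B, E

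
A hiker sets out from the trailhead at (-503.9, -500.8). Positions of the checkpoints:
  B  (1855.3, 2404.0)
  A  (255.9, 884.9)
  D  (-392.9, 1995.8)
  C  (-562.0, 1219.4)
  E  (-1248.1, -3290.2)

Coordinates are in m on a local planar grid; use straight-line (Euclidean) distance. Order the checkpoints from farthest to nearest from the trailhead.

Distances from the trailhead:
B (1855.3, 2404.0): 3742.2 m
E (-1248.1, -3290.2): 2887.0 m
D (-392.9, 1995.8): 2499.1 m
C (-562.0, 1219.4): 1721.2 m
A (255.9, 884.9): 1580.3 m

B, E, D, C, A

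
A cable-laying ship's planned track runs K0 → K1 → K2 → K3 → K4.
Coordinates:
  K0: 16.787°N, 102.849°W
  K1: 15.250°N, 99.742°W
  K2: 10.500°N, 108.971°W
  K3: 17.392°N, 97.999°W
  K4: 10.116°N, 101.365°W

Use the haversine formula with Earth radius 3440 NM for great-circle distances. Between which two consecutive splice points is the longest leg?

Leg distances:
K0→K1: 201.6 NM
K1→K2: 610.6 NM
K2→K3: 761.1 NM
K3→K4: 478.9 NM
The longest leg is K2–K3 at 761.1 NM.

K2–K3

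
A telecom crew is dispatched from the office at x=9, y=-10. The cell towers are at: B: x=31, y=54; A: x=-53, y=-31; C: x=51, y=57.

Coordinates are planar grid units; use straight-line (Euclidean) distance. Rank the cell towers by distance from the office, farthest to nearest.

C, B, A

Distances from the office:
C x=51, y=57: 79.1
B x=31, y=54: 67.7
A x=-53, y=-31: 65.5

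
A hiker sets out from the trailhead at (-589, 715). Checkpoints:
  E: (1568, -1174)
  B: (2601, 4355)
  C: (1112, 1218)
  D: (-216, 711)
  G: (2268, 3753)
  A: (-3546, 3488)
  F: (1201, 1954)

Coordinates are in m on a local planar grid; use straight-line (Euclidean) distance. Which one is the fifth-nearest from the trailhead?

Distances from the trailhead ((-589, 715)):
D: 373.0 m
C: 1773.8 m
F: 2177.0 m
E: 2867.2 m
A: 4053.8 m
G: 4170.4 m
B: 4840.0 m
The fifth-nearest is A at 4053.8 m.

A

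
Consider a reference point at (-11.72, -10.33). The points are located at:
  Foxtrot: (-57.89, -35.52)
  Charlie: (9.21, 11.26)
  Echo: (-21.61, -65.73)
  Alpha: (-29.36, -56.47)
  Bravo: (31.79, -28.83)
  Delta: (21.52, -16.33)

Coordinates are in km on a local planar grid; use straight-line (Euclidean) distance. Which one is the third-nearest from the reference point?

Distances from the reference point ((-11.72, -10.33)):
Charlie: 30.1 km
Delta: 33.8 km
Bravo: 47.3 km
Alpha: 49.4 km
Foxtrot: 52.6 km
Echo: 56.3 km
The third-nearest is Bravo at 47.3 km.

Bravo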